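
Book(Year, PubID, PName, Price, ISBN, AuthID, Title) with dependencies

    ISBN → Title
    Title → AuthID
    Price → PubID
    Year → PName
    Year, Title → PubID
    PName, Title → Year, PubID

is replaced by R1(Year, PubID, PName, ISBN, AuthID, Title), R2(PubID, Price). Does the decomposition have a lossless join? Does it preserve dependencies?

Lossless test: (PubID)⁺ = {PubID}, which is a superkey of neither fragment — lossy.
Dependency preservation: every FD's attributes lie within a single fragment, so each can be enforced locally — preserved.

lossy but dependency-preserving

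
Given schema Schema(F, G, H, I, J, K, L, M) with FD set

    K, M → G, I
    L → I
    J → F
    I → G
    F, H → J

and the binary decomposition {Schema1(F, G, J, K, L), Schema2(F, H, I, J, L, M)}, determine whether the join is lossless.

Common attributes: Schema1 ∩ Schema2 = {F, J, L}.
Closure of {F, J, L}: L → I applies, adding I; I → G applies, adding G. So (F, J, L)⁺ = {F, G, I, J, L}.
The closure contains neither all of Schema1 = {F, G, J, K, L} nor all of Schema2 = {F, H, I, J, L, M}, so the common attributes are not a superkey of either fragment. The join is lossy.

No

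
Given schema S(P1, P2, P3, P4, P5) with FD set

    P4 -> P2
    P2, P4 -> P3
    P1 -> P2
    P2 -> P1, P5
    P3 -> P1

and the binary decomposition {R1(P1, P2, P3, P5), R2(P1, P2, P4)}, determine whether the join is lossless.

No

Common attributes: R1 ∩ R2 = {P1, P2}.
Closure of {P1, P2}: P2 → P1, P5 applies, adding P5. So (P1, P2)⁺ = {P1, P2, P5}.
The closure contains neither all of R1 = {P1, P2, P3, P5} nor all of R2 = {P1, P2, P4}, so the common attributes are not a superkey of either fragment. The join is lossy.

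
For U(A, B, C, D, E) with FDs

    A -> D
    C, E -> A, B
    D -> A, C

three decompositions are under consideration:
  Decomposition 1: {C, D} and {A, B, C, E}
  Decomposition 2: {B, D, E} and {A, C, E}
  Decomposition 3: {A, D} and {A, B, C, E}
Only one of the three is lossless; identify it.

Decomposition 3

Decomposition 1: common = {C}, closure = {C} → lossy.
Decomposition 2: common = {E}, closure = {E} → lossy.
Decomposition 3: common = {A}, closure = {A, C, D} → lossless.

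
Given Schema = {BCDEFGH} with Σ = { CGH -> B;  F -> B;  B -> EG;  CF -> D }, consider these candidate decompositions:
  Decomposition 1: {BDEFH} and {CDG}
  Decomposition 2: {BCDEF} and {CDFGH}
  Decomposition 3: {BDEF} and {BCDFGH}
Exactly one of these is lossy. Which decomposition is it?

Decomposition 1: common = {D}, closure = {D} → lossy.
Decomposition 2: common = {CDF}, closure = {BCDEFG} → lossless.
Decomposition 3: common = {BDF}, closure = {BDEFG} → lossless.

Decomposition 1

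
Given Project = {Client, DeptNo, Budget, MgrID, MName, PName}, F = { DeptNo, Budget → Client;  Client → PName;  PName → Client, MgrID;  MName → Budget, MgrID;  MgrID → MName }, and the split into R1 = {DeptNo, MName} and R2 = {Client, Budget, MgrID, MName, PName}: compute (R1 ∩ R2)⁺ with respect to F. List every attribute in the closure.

R1 ∩ R2 = {MName}.
MName → Budget, MgrID applies, adding Budget, MgrID
Closure: {Budget, MgrID, MName}.

Budget, MgrID, MName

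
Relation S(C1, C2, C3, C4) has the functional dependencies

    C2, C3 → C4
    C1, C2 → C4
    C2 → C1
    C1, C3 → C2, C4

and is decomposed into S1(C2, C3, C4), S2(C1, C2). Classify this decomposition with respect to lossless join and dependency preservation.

lossless but not dependency-preserving

Lossless test: (C2)⁺ = {C1, C2, C4}, which contains all of one fragment — lossless.
Dependency preservation: the restricted closure of {C1, C3} across the fragments never reaches {C2, C4}, so C1, C3 → C2, C4 cannot be enforced without a join — not preserved.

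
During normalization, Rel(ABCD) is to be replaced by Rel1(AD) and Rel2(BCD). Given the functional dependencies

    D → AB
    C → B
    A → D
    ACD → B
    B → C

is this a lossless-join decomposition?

Yes

Common attributes: Rel1 ∩ Rel2 = {D}.
Closure of {D}: D → AB applies, adding AB; B → C applies, adding C. So (D)⁺ = {ABCD}.
This closure contains every attribute of Rel1, so Rel1 ∩ Rel2 → Rel1. The join is lossless.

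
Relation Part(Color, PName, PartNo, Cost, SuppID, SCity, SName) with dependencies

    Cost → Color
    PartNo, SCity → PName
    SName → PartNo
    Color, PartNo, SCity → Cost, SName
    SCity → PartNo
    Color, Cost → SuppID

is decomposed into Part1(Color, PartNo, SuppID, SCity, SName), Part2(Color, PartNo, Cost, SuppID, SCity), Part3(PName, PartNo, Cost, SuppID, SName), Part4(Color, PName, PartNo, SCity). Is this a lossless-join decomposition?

Chase test. Columns are Color, PName, PartNo, Cost, SuppID, SCity, SName; row i has aⱼ where attribute j ∈ Parti, else bᵢⱼ.
Initial tableau (one row per fragment):
  row 1: a1 b12 a3 b14 a5 a6 a7
  row 2: a1 b22 a3 a4 a5 a6 b27
  row 3: b31 a2 a3 a4 a5 b36 a7
  row 4: a1 a2 a3 b44 b45 a6 b47
Rows 2 and 3 agree on Cost; apply Cost→Color and equate their Color entries.
Rows 1 and 2 agree on PartNo, SCity; apply PartNo, SCity→PName and equate their PName entries.
Rows 1 and 4 agree on PartNo, SCity; apply PartNo, SCity→PName and equate their PName entries.
Rows 1 and 2 agree on Color, PartNo, SCity; apply Color, PartNo, SCity→Cost, SName and equate their Cost, SName entries.
Rows 1 and 4 agree on Color, PartNo, SCity; apply Color, PartNo, SCity→Cost, SName and equate their Cost, SName entries.
Rows 1 and 4 agree on Color, Cost; apply Color, Cost→SuppID and equate their SuppID entries.
Row 1 is now all distinguished symbols — the join is lossless.

Yes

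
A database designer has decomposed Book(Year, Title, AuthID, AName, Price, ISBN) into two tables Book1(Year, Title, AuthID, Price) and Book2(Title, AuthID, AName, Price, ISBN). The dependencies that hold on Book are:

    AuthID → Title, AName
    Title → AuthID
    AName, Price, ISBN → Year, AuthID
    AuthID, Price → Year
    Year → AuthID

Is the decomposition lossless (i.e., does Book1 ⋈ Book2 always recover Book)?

Common attributes: Book1 ∩ Book2 = {Title, AuthID, Price}.
Closure of {Title, AuthID, Price}: AuthID → Title, AName applies, adding AName; AuthID, Price → Year applies, adding Year. So (Title, AuthID, Price)⁺ = {Year, Title, AuthID, AName, Price}.
This closure contains every attribute of Book1, so Book1 ∩ Book2 → Book1. The join is lossless.

Yes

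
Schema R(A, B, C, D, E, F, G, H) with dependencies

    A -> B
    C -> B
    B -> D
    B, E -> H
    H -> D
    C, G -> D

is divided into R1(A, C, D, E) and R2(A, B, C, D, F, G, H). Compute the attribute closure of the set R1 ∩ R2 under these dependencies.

R1 ∩ R2 = {A, C, D}.
A → B applies, adding B
Closure: {A, B, C, D}.

A, B, C, D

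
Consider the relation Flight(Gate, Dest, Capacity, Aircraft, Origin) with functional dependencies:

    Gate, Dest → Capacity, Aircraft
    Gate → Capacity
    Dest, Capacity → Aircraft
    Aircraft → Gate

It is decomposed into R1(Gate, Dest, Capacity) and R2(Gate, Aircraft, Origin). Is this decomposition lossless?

Common attributes: R1 ∩ R2 = {Gate}.
Closure of {Gate}: Gate → Capacity applies, adding Capacity. So (Gate)⁺ = {Gate, Capacity}.
The closure contains neither all of R1 = {Gate, Dest, Capacity} nor all of R2 = {Gate, Aircraft, Origin}, so the common attributes are not a superkey of either fragment. The join is lossy.

No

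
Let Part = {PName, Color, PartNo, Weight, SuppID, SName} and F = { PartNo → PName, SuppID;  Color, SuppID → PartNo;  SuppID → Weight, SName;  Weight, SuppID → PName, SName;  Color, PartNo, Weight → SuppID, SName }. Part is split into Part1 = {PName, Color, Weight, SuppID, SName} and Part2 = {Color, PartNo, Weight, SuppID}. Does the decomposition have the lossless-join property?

Yes

Common attributes: Part1 ∩ Part2 = {Color, Weight, SuppID}.
Closure of {Color, Weight, SuppID}: Color, SuppID → PartNo applies, adding PartNo; SuppID → Weight, SName applies, adding SName; Weight, SuppID → PName, SName applies, adding PName. So (Color, Weight, SuppID)⁺ = {PName, Color, PartNo, Weight, SuppID, SName}.
This closure contains every attribute of Part1, so Part1 ∩ Part2 → Part1. The join is lossless.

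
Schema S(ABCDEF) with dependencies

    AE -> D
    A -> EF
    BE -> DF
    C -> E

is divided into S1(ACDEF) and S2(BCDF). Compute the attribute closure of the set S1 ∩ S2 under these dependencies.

S1 ∩ S2 = {CDF}.
C → E applies, adding E
Closure: {CDEF}.

CDEF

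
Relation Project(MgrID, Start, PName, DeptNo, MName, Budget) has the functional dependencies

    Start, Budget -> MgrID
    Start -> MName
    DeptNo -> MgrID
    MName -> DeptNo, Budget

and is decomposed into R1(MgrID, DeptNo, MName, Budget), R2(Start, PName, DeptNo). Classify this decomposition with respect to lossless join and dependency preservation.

Lossless test: (DeptNo)⁺ = {MgrID, DeptNo}, which is a superkey of neither fragment — lossy.
Dependency preservation: the restricted closure of {Start} across the fragments never reaches {MName}, so Start → MName cannot be enforced without a join — not preserved.

lossy and not dependency-preserving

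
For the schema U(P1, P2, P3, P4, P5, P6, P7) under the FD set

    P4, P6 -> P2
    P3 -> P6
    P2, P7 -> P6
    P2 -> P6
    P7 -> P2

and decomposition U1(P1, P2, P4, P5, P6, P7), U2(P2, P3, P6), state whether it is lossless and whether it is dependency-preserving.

Lossless test: (P2, P6)⁺ = {P2, P6}, which is a superkey of neither fragment — lossy.
Dependency preservation: every FD's attributes lie within a single fragment, so each can be enforced locally — preserved.

lossy but dependency-preserving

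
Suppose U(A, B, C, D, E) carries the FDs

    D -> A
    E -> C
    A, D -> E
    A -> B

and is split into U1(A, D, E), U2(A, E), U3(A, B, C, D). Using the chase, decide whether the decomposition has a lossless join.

Yes

Chase test. Columns are A, B, C, D, E; row i has aⱼ where attribute j ∈ Ui, else bᵢⱼ.
Initial tableau (one row per fragment):
  row 1: a1 b12 b13 a4 a5
  row 2: a1 b22 b23 b24 a5
  row 3: a1 a2 a3 a4 b35
Rows 1 and 2 agree on E; apply E→C and equate their C entries.
Rows 1 and 3 agree on A, D; apply A, D→E and equate their E entries.
Rows 1 and 2 agree on A; apply A→B and equate their B entries.
Rows 1 and 3 agree on A; apply A→B and equate their B entries.
Rows 1 and 3 agree on E; apply E→C and equate their C entries.
Row 1 is now all distinguished symbols — the join is lossless.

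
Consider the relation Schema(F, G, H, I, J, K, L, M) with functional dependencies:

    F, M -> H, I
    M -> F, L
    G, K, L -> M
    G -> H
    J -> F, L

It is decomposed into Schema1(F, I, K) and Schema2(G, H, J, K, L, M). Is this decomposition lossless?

Common attributes: Schema1 ∩ Schema2 = {K}.
No dependency enlarges {K}, so (K)⁺ = {K}.
The closure contains neither all of Schema1 = {F, I, K} nor all of Schema2 = {G, H, J, K, L, M}, so the common attributes are not a superkey of either fragment. The join is lossy.

No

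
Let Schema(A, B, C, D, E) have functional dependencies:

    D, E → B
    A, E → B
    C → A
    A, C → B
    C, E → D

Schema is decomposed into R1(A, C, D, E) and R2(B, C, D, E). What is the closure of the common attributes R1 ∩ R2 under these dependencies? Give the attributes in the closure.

A, B, C, D, E

R1 ∩ R2 = {C, D, E}.
D, E → B applies, adding B
C → A applies, adding A
Closure: {A, B, C, D, E}.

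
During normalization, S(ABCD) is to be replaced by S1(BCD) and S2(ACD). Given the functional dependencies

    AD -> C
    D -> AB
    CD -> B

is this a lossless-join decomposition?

Yes

Common attributes: S1 ∩ S2 = {CD}.
Closure of {CD}: D → AB applies, adding AB. So (CD)⁺ = {ABCD}.
This closure contains every attribute of S1, so S1 ∩ S2 → S1. The join is lossless.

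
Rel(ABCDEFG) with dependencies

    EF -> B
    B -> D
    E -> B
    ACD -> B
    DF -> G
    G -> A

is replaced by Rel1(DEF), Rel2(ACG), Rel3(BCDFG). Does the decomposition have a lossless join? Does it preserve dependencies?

lossy and not dependency-preserving

Lossless test (chase): Rows 1 and 3 agree on DF; apply DF→G and equate their G entries. Rows 1 and 2 agree on G; apply G→A and equate their A entries. Rows 1 and 3 agree on G; apply G→A and equate their A entries. No row becomes fully distinguished — the join is lossy.
Dependency preservation: the restricted closure of {EF} across the fragments never reaches {B}, so EF → B cannot be enforced without a join — not preserved.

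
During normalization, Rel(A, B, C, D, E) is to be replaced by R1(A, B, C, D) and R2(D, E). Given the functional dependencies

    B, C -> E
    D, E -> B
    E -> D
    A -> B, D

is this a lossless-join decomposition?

Common attributes: R1 ∩ R2 = {D}.
No dependency enlarges {D}, so (D)⁺ = {D}.
The closure contains neither all of R1 = {A, B, C, D} nor all of R2 = {D, E}, so the common attributes are not a superkey of either fragment. The join is lossy.

No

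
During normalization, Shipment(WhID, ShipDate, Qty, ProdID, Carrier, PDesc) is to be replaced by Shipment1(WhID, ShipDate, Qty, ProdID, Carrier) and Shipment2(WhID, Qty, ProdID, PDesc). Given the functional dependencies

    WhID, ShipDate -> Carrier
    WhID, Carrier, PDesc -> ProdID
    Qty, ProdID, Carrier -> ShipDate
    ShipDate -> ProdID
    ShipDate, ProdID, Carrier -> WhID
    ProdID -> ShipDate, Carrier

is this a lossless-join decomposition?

Yes

Common attributes: Shipment1 ∩ Shipment2 = {WhID, Qty, ProdID}.
Closure of {WhID, Qty, ProdID}: ProdID → ShipDate, Carrier applies, adding ShipDate, Carrier. So (WhID, Qty, ProdID)⁺ = {WhID, ShipDate, Qty, ProdID, Carrier}.
This closure contains every attribute of Shipment1, so Shipment1 ∩ Shipment2 → Shipment1. The join is lossless.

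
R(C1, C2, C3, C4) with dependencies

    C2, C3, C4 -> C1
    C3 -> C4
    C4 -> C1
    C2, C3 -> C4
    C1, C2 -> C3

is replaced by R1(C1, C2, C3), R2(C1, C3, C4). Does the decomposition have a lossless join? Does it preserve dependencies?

lossless and dependency-preserving

Lossless test: (C1, C3)⁺ = {C1, C3, C4}, which contains all of one fragment — lossless.
Dependency preservation: C2, C3, C4 → C1; C2, C3 → C4 are not contained in any single fragment, but the restricted closure of each left-hand side across the fragments still reaches the right-hand side; the remaining FDs each lie inside some fragment. All dependencies are preserved.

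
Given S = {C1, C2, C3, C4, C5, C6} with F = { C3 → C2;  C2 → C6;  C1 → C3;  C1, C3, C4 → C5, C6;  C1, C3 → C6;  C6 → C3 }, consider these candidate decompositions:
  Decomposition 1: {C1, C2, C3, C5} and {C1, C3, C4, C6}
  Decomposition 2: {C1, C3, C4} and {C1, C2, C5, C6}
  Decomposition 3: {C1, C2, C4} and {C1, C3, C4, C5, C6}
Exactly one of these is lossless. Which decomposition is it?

Decomposition 3

Decomposition 1: common = {C1, C3}, closure = {C1, C2, C3, C6} → lossy.
Decomposition 2: common = {C1}, closure = {C1, C2, C3, C6} → lossy.
Decomposition 3: common = {C1, C4}, closure = {C1, C2, C3, C4, C5, C6} → lossless.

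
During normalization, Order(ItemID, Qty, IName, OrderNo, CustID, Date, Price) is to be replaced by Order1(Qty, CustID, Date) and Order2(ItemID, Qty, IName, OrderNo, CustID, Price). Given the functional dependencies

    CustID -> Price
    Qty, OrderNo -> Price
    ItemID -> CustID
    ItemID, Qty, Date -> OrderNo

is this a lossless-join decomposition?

Common attributes: Order1 ∩ Order2 = {Qty, CustID}.
Closure of {Qty, CustID}: CustID → Price applies, adding Price. So (Qty, CustID)⁺ = {Qty, CustID, Price}.
The closure contains neither all of Order1 = {Qty, CustID, Date} nor all of Order2 = {ItemID, Qty, IName, OrderNo, CustID, Price}, so the common attributes are not a superkey of either fragment. The join is lossy.

No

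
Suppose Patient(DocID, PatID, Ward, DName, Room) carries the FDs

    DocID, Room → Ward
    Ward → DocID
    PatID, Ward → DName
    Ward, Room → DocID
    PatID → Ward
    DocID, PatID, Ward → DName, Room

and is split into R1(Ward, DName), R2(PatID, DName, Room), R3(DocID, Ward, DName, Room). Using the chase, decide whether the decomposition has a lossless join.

No

Chase test. Columns are DocID, PatID, Ward, DName, Room; row i has aⱼ where attribute j ∈ Ri, else bᵢⱼ.
Initial tableau (one row per fragment):
  row 1: b11 b12 a3 a4 b15
  row 2: b21 a2 b23 a4 a5
  row 3: a1 b32 a3 a4 a5
Rows 1 and 3 agree on Ward; apply Ward→DocID and equate their DocID entries.
No row becomes fully distinguished — the join is lossy.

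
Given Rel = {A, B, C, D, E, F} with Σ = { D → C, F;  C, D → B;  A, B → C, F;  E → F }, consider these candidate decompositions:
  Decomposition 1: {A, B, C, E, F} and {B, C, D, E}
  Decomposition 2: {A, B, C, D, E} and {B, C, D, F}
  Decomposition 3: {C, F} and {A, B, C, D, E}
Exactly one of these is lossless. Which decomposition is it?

Decomposition 2

Decomposition 1: common = {B, C, E}, closure = {B, C, E, F} → lossy.
Decomposition 2: common = {B, C, D}, closure = {B, C, D, F} → lossless.
Decomposition 3: common = {C}, closure = {C} → lossy.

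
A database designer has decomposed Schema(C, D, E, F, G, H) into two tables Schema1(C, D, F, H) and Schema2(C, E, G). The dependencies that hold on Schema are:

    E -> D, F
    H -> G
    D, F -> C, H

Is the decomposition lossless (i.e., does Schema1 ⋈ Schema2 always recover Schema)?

Common attributes: Schema1 ∩ Schema2 = {C}.
No dependency enlarges {C}, so (C)⁺ = {C}.
The closure contains neither all of Schema1 = {C, D, F, H} nor all of Schema2 = {C, E, G}, so the common attributes are not a superkey of either fragment. The join is lossy.

No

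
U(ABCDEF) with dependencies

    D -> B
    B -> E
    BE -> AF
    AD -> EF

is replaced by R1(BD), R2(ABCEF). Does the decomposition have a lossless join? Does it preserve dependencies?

Lossless test: (B)⁺ = {ABEF}, which is a superkey of neither fragment — lossy.
Dependency preservation: AD → EF is not contained in any single fragment, but the restricted closure of its left-hand side across the fragments still reaches the right-hand side; the remaining FDs each lie inside some fragment. All dependencies are preserved.

lossy but dependency-preserving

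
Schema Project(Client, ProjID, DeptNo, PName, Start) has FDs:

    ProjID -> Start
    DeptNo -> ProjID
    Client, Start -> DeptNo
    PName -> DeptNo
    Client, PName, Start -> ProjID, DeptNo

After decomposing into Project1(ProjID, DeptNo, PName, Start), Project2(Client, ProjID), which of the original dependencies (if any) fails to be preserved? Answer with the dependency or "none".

Check Client, Start → DeptNo: no single fragment contains all of {Client, DeptNo, Start}, and the restricted closure of {Client, Start} across the fragments never reaches {DeptNo}.
ProjID → Start is preserved.
DeptNo → ProjID is preserved.
PName → DeptNo is preserved.
Client, PName, Start → ProjID, DeptNo is preserved.

Client, Start -> DeptNo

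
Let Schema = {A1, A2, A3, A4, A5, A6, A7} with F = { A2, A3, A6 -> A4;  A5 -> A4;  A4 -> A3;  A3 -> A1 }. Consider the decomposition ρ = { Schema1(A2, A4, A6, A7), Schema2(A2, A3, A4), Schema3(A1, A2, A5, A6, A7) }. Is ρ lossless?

No

Chase test. Columns are A1, A2, A3, A4, A5, A6, A7; row i has aⱼ where attribute j ∈ Schemai, else bᵢⱼ.
Initial tableau (one row per fragment):
  row 1: b11 a2 b13 a4 b15 a6 a7
  row 2: b21 a2 a3 a4 b25 b26 b27
  row 3: a1 a2 b33 b34 a5 a6 a7
Rows 1 and 2 agree on A4; apply A4→A3 and equate their A3 entries.
Rows 1 and 2 agree on A3; apply A3→A1 and equate their A1 entries.
No row becomes fully distinguished — the join is lossy.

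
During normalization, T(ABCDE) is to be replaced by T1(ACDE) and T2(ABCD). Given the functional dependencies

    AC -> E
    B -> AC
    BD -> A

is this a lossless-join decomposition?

Yes

Common attributes: T1 ∩ T2 = {ACD}.
Closure of {ACD}: AC → E applies, adding E. So (ACD)⁺ = {ACDE}.
This closure contains every attribute of T1, so T1 ∩ T2 → T1. The join is lossless.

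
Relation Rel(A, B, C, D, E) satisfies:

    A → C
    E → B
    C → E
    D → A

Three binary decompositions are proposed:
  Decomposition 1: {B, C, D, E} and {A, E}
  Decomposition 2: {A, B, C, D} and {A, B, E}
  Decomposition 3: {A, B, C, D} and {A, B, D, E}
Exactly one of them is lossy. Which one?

Decomposition 1

Decomposition 1: common = {E}, closure = {B, E} → lossy.
Decomposition 2: common = {A, B}, closure = {A, B, C, E} → lossless.
Decomposition 3: common = {A, B, D}, closure = {A, B, C, D, E} → lossless.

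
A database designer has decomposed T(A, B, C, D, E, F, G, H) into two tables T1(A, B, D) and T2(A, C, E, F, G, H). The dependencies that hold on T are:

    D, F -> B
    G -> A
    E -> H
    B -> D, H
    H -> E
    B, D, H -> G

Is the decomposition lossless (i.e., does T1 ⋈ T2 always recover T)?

Common attributes: T1 ∩ T2 = {A}.
No dependency enlarges {A}, so (A)⁺ = {A}.
The closure contains neither all of T1 = {A, B, D} nor all of T2 = {A, C, E, F, G, H}, so the common attributes are not a superkey of either fragment. The join is lossy.

No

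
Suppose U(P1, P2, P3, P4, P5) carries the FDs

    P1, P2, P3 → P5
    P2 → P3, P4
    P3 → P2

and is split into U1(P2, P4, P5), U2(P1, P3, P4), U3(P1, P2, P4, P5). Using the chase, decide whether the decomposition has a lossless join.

No

Chase test. Columns are P1, P2, P3, P4, P5; row i has aⱼ where attribute j ∈ Ui, else bᵢⱼ.
Initial tableau (one row per fragment):
  row 1: b11 a2 b13 a4 a5
  row 2: a1 b22 a3 a4 b25
  row 3: a1 a2 b33 a4 a5
Rows 1 and 3 agree on P2; apply P2→P3, P4 and equate their P3, P4 entries.
No row becomes fully distinguished — the join is lossy.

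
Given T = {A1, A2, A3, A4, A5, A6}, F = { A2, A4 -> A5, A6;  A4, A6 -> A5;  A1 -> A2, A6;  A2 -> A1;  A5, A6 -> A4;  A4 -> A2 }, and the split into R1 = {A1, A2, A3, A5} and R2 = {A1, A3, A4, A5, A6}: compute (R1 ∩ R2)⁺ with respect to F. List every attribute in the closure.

A1, A2, A3, A4, A5, A6

R1 ∩ R2 = {A1, A3, A5}.
A1 → A2, A6 applies, adding A2, A6
A5, A6 → A4 applies, adding A4
Closure: {A1, A2, A3, A4, A5, A6}.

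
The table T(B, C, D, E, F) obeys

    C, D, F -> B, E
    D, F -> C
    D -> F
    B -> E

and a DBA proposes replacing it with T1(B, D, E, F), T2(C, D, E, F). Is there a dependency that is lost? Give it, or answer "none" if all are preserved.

C, D, F → B, E: restricted closure across fragments reaches B, E.
D, F → C lies within T2.
D → F lies within T1.
B → E lies within T1.
Every dependency is enforceable on the fragments, so the decomposition is dependency-preserving.

none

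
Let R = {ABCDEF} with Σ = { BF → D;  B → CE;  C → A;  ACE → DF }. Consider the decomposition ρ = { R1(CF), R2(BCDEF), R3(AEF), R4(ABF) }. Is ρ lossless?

Yes

Chase test. Columns are ABCDEF; row i has aⱼ where attribute j ∈ Ri, else bᵢⱼ.
Initial tableau (one row per fragment):
  row 1: b11 b12 a3 b14 b15 a6
  row 2: b21 a2 a3 a4 a5 a6
  row 3: a1 b32 b33 b34 a5 a6
  row 4: a1 a2 b43 b44 b45 a6
Rows 2 and 4 agree on BF; apply BF→D and equate their D entries.
Rows 2 and 4 agree on B; apply B→CE and equate their CE entries.
Rows 1 and 2 agree on C; apply C→A and equate their A entries.
Rows 1 and 4 agree on C; apply C→A and equate their A entries.
Row 2 is now all distinguished symbols — the join is lossless.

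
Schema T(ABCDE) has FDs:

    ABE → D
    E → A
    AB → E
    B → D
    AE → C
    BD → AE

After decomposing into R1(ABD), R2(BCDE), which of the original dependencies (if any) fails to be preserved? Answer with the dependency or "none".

Check E → A: no single fragment contains all of {AE}, and the restricted closure of {E} across the fragments never reaches {A}.
ABE → D is preserved.
AB → E is preserved.
B → D is preserved.
AE → C is preserved.
BD → AE is preserved.

E → A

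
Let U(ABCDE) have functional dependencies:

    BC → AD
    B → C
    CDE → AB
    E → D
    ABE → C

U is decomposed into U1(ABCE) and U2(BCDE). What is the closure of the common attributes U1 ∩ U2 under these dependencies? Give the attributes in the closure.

U1 ∩ U2 = {BCE}.
BC → AD applies, adding AD
Closure: {ABCDE}.

ABCDE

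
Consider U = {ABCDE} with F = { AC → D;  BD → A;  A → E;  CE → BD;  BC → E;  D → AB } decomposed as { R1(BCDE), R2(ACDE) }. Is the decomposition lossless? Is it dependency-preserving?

lossless and dependency-preserving

Lossless test: (CDE)⁺ = {ABCDE}, which contains all of one fragment — lossless.
Dependency preservation: BD → A; D → AB are not contained in any single fragment, but the restricted closure of each left-hand side across the fragments still reaches the right-hand side; the remaining FDs each lie inside some fragment. All dependencies are preserved.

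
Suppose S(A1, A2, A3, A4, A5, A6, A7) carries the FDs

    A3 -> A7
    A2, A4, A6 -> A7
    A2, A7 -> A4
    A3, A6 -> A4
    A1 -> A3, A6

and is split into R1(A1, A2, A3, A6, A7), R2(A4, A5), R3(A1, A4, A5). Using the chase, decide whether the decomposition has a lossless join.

Chase test. Columns are A1, A2, A3, A4, A5, A6, A7; row i has aⱼ where attribute j ∈ Ri, else bᵢⱼ.
Initial tableau (one row per fragment):
  row 1: a1 a2 a3 b14 b15 a6 a7
  row 2: b21 b22 b23 a4 a5 b26 b27
  row 3: a1 b32 b33 a4 a5 b36 b37
Rows 1 and 3 agree on A1; apply A1→A3, A6 and equate their A3, A6 entries.
Rows 1 and 3 agree on A3; apply A3→A7 and equate their A7 entries.
Rows 1 and 3 agree on A3, A6; apply A3, A6→A4 and equate their A4 entries.
No row becomes fully distinguished — the join is lossy.

No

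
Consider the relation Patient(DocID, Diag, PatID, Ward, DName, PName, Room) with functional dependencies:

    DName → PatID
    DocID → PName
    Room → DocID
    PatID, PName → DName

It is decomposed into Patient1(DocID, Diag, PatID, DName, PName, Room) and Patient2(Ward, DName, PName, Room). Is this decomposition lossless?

No

Common attributes: Patient1 ∩ Patient2 = {DName, PName, Room}.
Closure of {DName, PName, Room}: DName → PatID applies, adding PatID; Room → DocID applies, adding DocID. So (DName, PName, Room)⁺ = {DocID, PatID, DName, PName, Room}.
The closure contains neither all of Patient1 = {DocID, Diag, PatID, DName, PName, Room} nor all of Patient2 = {Ward, DName, PName, Room}, so the common attributes are not a superkey of either fragment. The join is lossy.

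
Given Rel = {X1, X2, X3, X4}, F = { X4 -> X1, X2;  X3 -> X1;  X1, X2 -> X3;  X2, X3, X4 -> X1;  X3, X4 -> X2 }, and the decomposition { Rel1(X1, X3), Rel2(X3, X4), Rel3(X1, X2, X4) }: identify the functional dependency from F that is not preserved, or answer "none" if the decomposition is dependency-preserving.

X1, X2 -> X3

Check X1, X2 → X3: no single fragment contains all of {X1, X2, X3}, and the restricted closure of {X1, X2} across the fragments never reaches {X3}.
X4 → X1, X2 is preserved.
X3 → X1 is preserved.
X2, X3, X4 → X1 is preserved.
X3, X4 → X2 is preserved.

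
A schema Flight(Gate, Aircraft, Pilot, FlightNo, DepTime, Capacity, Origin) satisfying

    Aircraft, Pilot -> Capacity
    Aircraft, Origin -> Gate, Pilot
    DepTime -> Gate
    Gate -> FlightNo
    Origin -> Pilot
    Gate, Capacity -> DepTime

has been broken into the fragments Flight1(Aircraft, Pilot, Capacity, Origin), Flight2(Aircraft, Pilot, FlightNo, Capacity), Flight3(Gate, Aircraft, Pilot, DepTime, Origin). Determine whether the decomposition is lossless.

Chase test. Columns are Gate, Aircraft, Pilot, FlightNo, DepTime, Capacity, Origin; row i has aⱼ where attribute j ∈ Flighti, else bᵢⱼ.
Initial tableau (one row per fragment):
  row 1: b11 a2 a3 b14 b15 a6 a7
  row 2: b21 a2 a3 a4 b25 a6 b27
  row 3: a1 a2 a3 b34 a5 b36 a7
Rows 1 and 3 agree on Aircraft, Pilot; apply Aircraft, Pilot→Capacity and equate their Capacity entries.
Rows 1 and 3 agree on Aircraft, Origin; apply Aircraft, Origin→Gate, Pilot and equate their Gate, Pilot entries.
Rows 1 and 3 agree on Gate; apply Gate→FlightNo and equate their FlightNo entries.
Rows 1 and 3 agree on Gate, Capacity; apply Gate, Capacity→DepTime and equate their DepTime entries.
No row becomes fully distinguished — the join is lossy.

No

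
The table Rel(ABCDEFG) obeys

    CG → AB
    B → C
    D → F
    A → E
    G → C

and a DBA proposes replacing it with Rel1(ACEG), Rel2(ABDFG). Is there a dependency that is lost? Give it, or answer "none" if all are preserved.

Check B → C: no single fragment contains all of {BC}, and the restricted closure of {B} across the fragments never reaches {C}.
CG → AB is preserved.
D → F is preserved.
A → E is preserved.
G → C is preserved.

B → C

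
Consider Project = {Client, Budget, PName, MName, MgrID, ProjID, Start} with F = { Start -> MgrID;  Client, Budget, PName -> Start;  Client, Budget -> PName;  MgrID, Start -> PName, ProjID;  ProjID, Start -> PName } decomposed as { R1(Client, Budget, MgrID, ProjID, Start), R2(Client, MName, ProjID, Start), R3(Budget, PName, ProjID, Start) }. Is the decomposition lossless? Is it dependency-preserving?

lossy but dependency-preserving

Lossless test (chase): Rows 1 and 2 agree on Start; apply Start→MgrID and equate their MgrID entries. Rows 1 and 3 agree on Start; apply Start→MgrID and equate their MgrID entries. Rows 1 and 2 agree on MgrID, Start; apply MgrID, Start→PName, ProjID and equate their PName, ProjID entries. Rows 1 and 3 agree on MgrID, Start; apply MgrID, Start→PName, ProjID and equate their PName, ProjID entries. No row becomes fully distinguished — the join is lossy.
Dependency preservation: Client, Budget, PName → Start; Client, Budget → PName; MgrID, Start → PName, ProjID are not contained in any single fragment, but the restricted closure of each left-hand side across the fragments still reaches the right-hand side; the remaining FDs each lie inside some fragment. All dependencies are preserved.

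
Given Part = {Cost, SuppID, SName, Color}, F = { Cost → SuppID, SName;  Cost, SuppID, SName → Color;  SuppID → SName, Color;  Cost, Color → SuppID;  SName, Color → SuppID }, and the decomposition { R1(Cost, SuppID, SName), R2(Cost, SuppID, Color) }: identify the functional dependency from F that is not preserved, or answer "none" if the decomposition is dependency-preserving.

SName, Color → SuppID

Check SName, Color → SuppID: no single fragment contains all of {SuppID, SName, Color}, and the restricted closure of {SName, Color} across the fragments never reaches {SuppID}.
Cost → SuppID, SName is preserved.
Cost, SuppID, SName → Color is preserved.
SuppID → SName, Color is preserved.
Cost, Color → SuppID is preserved.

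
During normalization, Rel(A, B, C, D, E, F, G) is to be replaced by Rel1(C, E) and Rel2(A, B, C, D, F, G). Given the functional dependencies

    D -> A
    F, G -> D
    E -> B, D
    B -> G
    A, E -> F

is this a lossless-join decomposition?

No

Common attributes: Rel1 ∩ Rel2 = {C}.
No dependency enlarges {C}, so (C)⁺ = {C}.
The closure contains neither all of Rel1 = {C, E} nor all of Rel2 = {A, B, C, D, F, G}, so the common attributes are not a superkey of either fragment. The join is lossy.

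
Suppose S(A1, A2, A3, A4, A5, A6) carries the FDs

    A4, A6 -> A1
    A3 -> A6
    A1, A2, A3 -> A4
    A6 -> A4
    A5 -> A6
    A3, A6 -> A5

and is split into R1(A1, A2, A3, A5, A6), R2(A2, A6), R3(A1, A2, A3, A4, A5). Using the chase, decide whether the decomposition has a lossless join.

Chase test. Columns are A1, A2, A3, A4, A5, A6; row i has aⱼ where attribute j ∈ Ri, else bᵢⱼ.
Initial tableau (one row per fragment):
  row 1: a1 a2 a3 b14 a5 a6
  row 2: b21 a2 b23 b24 b25 a6
  row 3: a1 a2 a3 a4 a5 b36
Rows 1 and 3 agree on A3; apply A3→A6 and equate their A6 entries.
Rows 1 and 3 agree on A1, A2, A3; apply A1, A2, A3→A4 and equate their A4 entries.
Rows 1 and 2 agree on A6; apply A6→A4 and equate their A4 entries.
Rows 1 and 2 agree on A4, A6; apply A4, A6→A1 and equate their A1 entries.
Row 1 is now all distinguished symbols — the join is lossless.

Yes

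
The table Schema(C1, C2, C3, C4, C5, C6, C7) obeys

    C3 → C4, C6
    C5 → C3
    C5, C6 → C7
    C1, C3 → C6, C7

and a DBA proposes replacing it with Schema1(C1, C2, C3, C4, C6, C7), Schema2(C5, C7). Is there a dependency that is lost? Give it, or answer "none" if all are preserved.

C5 → C3

Check C5 → C3: no single fragment contains all of {C3, C5}, and the restricted closure of {C5} across the fragments never reaches {C3}.
C3 → C4, C6 is preserved.
C5, C6 → C7 is preserved.
C1, C3 → C6, C7 is preserved.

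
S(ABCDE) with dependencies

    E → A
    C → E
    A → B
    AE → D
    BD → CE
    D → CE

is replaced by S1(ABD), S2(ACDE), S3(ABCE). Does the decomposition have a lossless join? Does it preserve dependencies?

Lossless test (chase): Rows 1 and 2 agree on A; apply A→B and equate their B entries. Rows 2 and 3 agree on AE; apply AE→D and equate their D entries. Rows 1 and 2 agree on BD; apply BD→CE and equate their CE entries. Row 1 is now all distinguished symbols — the join is lossless.
Dependency preservation: BD → CE is not contained in any single fragment, but the restricted closure of its left-hand side across the fragments still reaches the right-hand side; the remaining FDs each lie inside some fragment. All dependencies are preserved.

lossless and dependency-preserving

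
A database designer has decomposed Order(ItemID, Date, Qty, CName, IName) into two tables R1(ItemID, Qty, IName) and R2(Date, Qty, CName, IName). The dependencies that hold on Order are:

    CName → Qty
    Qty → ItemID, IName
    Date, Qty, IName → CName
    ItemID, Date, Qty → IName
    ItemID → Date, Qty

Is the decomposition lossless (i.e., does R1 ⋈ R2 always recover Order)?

Common attributes: R1 ∩ R2 = {Qty, IName}.
Closure of {Qty, IName}: Qty → ItemID, IName applies, adding ItemID; ItemID → Date, Qty applies, adding Date; Date, Qty, IName → CName applies, adding CName. So (Qty, IName)⁺ = {ItemID, Date, Qty, CName, IName}.
This closure contains every attribute of R1, so R1 ∩ R2 → R1. The join is lossless.

Yes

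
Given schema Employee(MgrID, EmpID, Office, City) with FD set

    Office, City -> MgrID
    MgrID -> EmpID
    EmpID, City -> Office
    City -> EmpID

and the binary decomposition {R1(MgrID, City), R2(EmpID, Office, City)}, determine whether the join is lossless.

Common attributes: R1 ∩ R2 = {City}.
Closure of {City}: City → EmpID applies, adding EmpID; EmpID, City → Office applies, adding Office; Office, City → MgrID applies, adding MgrID. So (City)⁺ = {MgrID, EmpID, Office, City}.
This closure contains every attribute of R1, so R1 ∩ R2 → R1. The join is lossless.

Yes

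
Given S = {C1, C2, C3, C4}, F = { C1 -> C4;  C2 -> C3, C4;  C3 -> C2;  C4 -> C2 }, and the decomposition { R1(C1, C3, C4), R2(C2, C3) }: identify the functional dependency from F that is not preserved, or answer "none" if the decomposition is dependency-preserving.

C1 → C4 lies within R1.
C2 → C3, C4: restricted closure across fragments reaches C3, C4.
C3 → C2 lies within R2.
C4 → C2: restricted closure across fragments reaches C2.
Every dependency is enforceable on the fragments, so the decomposition is dependency-preserving.

none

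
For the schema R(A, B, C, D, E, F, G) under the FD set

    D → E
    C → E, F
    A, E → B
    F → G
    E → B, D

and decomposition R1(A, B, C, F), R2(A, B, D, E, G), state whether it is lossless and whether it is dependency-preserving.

lossy and not dependency-preserving

Lossless test: (A, B)⁺ = {A, B}, which is a superkey of neither fragment — lossy.
Dependency preservation: the restricted closure of {C} across the fragments never reaches {E, F}, so C → E, F cannot be enforced without a join — not preserved.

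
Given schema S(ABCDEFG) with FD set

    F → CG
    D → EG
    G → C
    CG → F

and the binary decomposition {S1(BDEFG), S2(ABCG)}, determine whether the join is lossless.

Common attributes: S1 ∩ S2 = {BG}.
Closure of {BG}: G → C applies, adding C; CG → F applies, adding F. So (BG)⁺ = {BCFG}.
The closure contains neither all of S1 = {BDEFG} nor all of S2 = {ABCG}, so the common attributes are not a superkey of either fragment. The join is lossy.

No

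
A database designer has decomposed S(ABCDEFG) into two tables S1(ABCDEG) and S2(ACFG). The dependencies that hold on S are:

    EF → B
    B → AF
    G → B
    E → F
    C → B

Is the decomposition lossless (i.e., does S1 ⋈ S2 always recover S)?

Common attributes: S1 ∩ S2 = {ACG}.
Closure of {ACG}: G → B applies, adding B; B → AF applies, adding F. So (ACG)⁺ = {ABCFG}.
This closure contains every attribute of S2, so S1 ∩ S2 → S2. The join is lossless.

Yes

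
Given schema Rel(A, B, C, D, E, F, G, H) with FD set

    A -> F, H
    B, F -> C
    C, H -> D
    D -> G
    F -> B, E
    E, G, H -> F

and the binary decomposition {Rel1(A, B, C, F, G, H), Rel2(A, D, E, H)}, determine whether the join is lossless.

Common attributes: Rel1 ∩ Rel2 = {A, H}.
Closure of {A, H}: A → F, H applies, adding F; F → B, E applies, adding B, E; B, F → C applies, adding C; C, H → D applies, adding D; D → G applies, adding G. So (A, H)⁺ = {A, B, C, D, E, F, G, H}.
This closure contains every attribute of Rel1, so Rel1 ∩ Rel2 → Rel1. The join is lossless.

Yes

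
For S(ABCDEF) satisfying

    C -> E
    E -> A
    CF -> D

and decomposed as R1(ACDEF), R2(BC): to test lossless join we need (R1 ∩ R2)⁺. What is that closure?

ACE

R1 ∩ R2 = {C}.
C → E applies, adding E
E → A applies, adding A
Closure: {ACE}.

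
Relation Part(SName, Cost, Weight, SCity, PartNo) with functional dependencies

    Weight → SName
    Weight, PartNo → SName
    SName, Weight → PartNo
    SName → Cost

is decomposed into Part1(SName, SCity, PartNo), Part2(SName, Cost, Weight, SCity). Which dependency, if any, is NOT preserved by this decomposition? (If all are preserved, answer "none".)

Check SName, Weight → PartNo: no single fragment contains all of {SName, Weight, PartNo}, and the restricted closure of {SName, Weight} across the fragments never reaches {PartNo}.
Weight → SName is preserved.
Weight, PartNo → SName is preserved.
SName → Cost is preserved.

SName, Weight → PartNo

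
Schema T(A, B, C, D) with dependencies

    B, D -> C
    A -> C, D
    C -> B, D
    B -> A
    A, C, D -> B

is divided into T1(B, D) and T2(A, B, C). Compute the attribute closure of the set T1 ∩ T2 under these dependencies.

T1 ∩ T2 = {B}.
B → A applies, adding A
A → C, D applies, adding C, D
Closure: {A, B, C, D}.

A, B, C, D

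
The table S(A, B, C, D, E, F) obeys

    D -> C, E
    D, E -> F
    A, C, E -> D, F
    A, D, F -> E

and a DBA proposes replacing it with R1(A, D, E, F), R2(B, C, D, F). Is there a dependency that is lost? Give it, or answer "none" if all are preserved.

A, C, E -> D, F

Check A, C, E → D, F: no single fragment contains all of {A, C, D, E, F}, and the restricted closure of {A, C, E} across the fragments never reaches {D, F}.
D → C, E is preserved.
D, E → F is preserved.
A, D, F → E is preserved.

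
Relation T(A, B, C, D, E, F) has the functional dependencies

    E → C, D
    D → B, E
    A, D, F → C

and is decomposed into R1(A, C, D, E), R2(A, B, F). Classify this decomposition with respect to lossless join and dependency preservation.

lossy and not dependency-preserving

Lossless test: (A)⁺ = {A}, which is a superkey of neither fragment — lossy.
Dependency preservation: the restricted closure of {D} across the fragments never reaches {B, E}, so D → B, E cannot be enforced without a join — not preserved.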